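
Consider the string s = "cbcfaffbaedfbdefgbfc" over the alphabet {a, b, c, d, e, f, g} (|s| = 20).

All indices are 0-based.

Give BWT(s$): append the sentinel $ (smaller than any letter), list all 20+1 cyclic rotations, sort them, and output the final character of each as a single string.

rank  rotation               last
    0  $cbcfaffbaedfbdefgbfc  c
    1  aedfbdefgbfc$cbcfaffb  b
    2  affbaedfbdefgbfc$cbcf  f
    3  baedfbdefgbfc$cbcfaff  f
    4  bcfaffbaedfbdefgbfc$c  c
    5  bdefgbfc$cbcfaffbaedf  f
    6  bfc$cbcfaffbaedfbdefg  g
    7  c$cbcfaffbaedfbdefgbf  f
    8  cbcfaffbaedfbdefgbfc$  $
    9  cfaffbaedfbdefgbfc$cb  b
   10  defgbfc$cbcfaffbaedfb  b
   11  dfbdefgbfc$cbcfaffbae  e
   12  edfbdefgbfc$cbcfaffba  a
   13  efgbfc$cbcfaffbaedfbd  d
   14  faffbaedfbdefgbfc$cbc  c
   15  fbaedfbdefgbfc$cbcfaf  f
   16  fbdefgbfc$cbcfaffbaed  d
   17  fc$cbcfaffbaedfbdefgb  b
   18  ffbaedfbdefgbfc$cbcfa  a
   19  fgbfc$cbcfaffbaedfbde  e
   20  gbfc$cbcfaffbaedfbdef  f

cbffcfgf$bbeadcfdbaef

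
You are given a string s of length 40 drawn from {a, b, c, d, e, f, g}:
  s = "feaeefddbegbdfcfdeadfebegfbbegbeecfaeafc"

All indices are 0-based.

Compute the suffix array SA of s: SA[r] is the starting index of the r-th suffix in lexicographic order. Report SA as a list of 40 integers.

rank | idx | suffix
   0 |  18 | adfebegfbbegbeecfaeafc
   1 |  35 | aeafc
   2 |   2 | aeefddbegbdfcfdeadfebegfbbegbeecfaeafc
   3 |  37 | afc
   4 |  26 | bbegbeecfaeafc
   5 |  11 | bdfcfdeadfebegfbbegbeecfaeafc
   6 |  30 | beecfaeafc
   7 |   8 | begbdfcfdeadfebegfbbegbeecfaeafc
   8 |  27 | begbeecfaeafc
   9 |  22 | begfbbegbeecfaeafc
  10 |  39 | c
  11 |  33 | cfaeafc
  12 |  14 | cfdeadfebegfbbegbeecfaeafc
  13 |   7 | dbegbdfcfdeadfebegfbbegbeecfaeafc
  14 |   6 | ddbegbdfcfdeadfebegfbbegbeecfaeafc
  15 |  16 | deadfebegfbbegbeecfaeafc
  16 |  12 | dfcfdeadfebegfbbegbeecfaeafc
  17 |  19 | dfebegfbbegbeecfaeafc
  18 |  17 | eadfebegfbbegbeecfaeafc
  19 |   1 | eaeefddbegbdfcfdeadfebegfbbegbeecfaeafc
  20 |  36 | eafc
  21 |  21 | ebegfbbegbeecfaeafc
  22 |  32 | ecfaeafc
  23 |  31 | eecfaeafc
  24 |   3 | eefddbegbdfcfdeadfebegfbbegbeecfaeafc
  25 |   4 | efddbegbdfcfdeadfebegfbbegbeecfaeafc
  26 |   9 | egbdfcfdeadfebegfbbegbeecfaeafc
  27 |  28 | egbeecfaeafc
  28 |  23 | egfbbegbeecfaeafc
  29 |  34 | faeafc
  30 |  25 | fbbegbeecfaeafc
  31 |  38 | fc
  32 |  13 | fcfdeadfebegfbbegbeecfaeafc
  33 |   5 | fddbegbdfcfdeadfebegfbbegbeecfaeafc
  34 |  15 | fdeadfebegfbbegbeecfaeafc
  35 |   0 | feaeefddbegbdfcfdeadfebegfbbegbeecfaeafc
  36 |  20 | febegfbbegbeecfaeafc
  37 |  10 | gbdfcfdeadfebegfbbegbeecfaeafc
  38 |  29 | gbeecfaeafc
  39 |  24 | gfbbegbeecfaeafc

[18, 35, 2, 37, 26, 11, 30, 8, 27, 22, 39, 33, 14, 7, 6, 16, 12, 19, 17, 1, 36, 21, 32, 31, 3, 4, 9, 28, 23, 34, 25, 38, 13, 5, 15, 0, 20, 10, 29, 24]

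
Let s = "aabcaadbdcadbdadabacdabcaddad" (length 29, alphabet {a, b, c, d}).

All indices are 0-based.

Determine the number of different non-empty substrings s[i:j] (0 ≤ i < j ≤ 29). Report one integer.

386

rank→(start, suffix):
  0 → (0, 'aabcaadbdcadbdadabacdabcaddad')
  1 → (4, 'aadbdcadbdadabacdabcaddad')
  2 → (16, 'abacdabcaddad')
  3 → (1, 'abcaadbdcadbdadabacdabcaddad')
  4 → (21, 'abcaddad')
  5 → (18, 'acdabcaddad')
  6 → (27, 'ad')
  7 → (14, 'adabacdabcaddad')
  8 → (10, 'adbdadabacdabcaddad')
  9 → (5, 'adbdcadbdadabacdabcaddad')
  10 → (24, 'addad')
  11 → (17, 'bacdabcaddad')
  12 → (2, 'bcaadbdcadbdadabacdabcaddad')
  13 → (22, 'bcaddad')
  14 → (12, 'bdadabacdabcaddad')
  15 → (7, 'bdcadbdadabacdabcaddad')
  16 → (3, 'caadbdcadbdadabacdabcaddad')
  17 → (9, 'cadbdadabacdabcaddad')
  18 → (23, 'caddad')
  19 → (19, 'cdabcaddad')
  20 → (28, 'd')
  21 → (15, 'dabacdabcaddad')
  22 → (20, 'dabcaddad')
  23 → (26, 'dad')
  24 → (13, 'dadabacdabcaddad')
  25 → (11, 'dbdadabacdabcaddad')
  26 → (6, 'dbdcadbdadabacdabcaddad')
  27 → (8, 'dcadbdadabacdabcaddad')
  28 → (25, 'ddad')

SA = [0, 4, 16, 1, 21, 18, 27, 14, 10, 5, 24, 17, 2, 22, 12, 7, 3, 9, 23, 19, 28, 15, 20, 26, 13, 11, 6, 8, 25]
[i] adj suffixes → lcp
  [1] 0/4 → 2 ('aa')
  [2] 4/16 → 1 ('a')
  [3] 16/1 → 2 ('ab')
  [4] 1/21 → 4 ('abca')
  [5] 21/18 → 1 ('a')
  [6] 18/27 → 1 ('a')
  [7] 27/14 → 2 ('ad')
  [8] 14/10 → 2 ('ad')
  [9] 10/5 → 4 ('adbd')
  [10] 5/24 → 2 ('ad')
  [11] 24/17 → 0 ('')
  [12] 17/2 → 1 ('b')
  [13] 2/22 → 3 ('bca')
  [14] 22/12 → 1 ('b')
  [15] 12/7 → 2 ('bd')
  [16] 7/3 → 0 ('')
  [17] 3/9 → 2 ('ca')
  [18] 9/23 → 3 ('cad')
  [19] 23/19 → 1 ('c')
  [20] 19/28 → 0 ('')
  [21] 28/15 → 1 ('d')
  [22] 15/20 → 3 ('dab')
  [23] 20/26 → 2 ('da')
  [24] 26/13 → 3 ('dad')
  [25] 13/11 → 1 ('d')
  [26] 11/6 → 3 ('dbd')
  [27] 6/8 → 1 ('d')
  [28] 8/25 → 1 ('d')

n(n+1)/2 = 29·30/2 = 435
Σ LCP = 0 + 2 + 1 + 2 + 4 + 1 + 1 + 2 + 2 + 4 + 2 + 0 + 1 + 3 + 1 + 2 + 0 + 2 + 3 + 1 + 0 + 1 + 3 + 2 + 3 + 1 + 3 + 1 + 1 = 49
distinct = 435 − 49 = 386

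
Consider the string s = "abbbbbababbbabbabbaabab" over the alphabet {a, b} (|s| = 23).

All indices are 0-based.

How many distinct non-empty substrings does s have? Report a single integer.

rank→(start, suffix):
  0 → (18, 'aabab')
  1 → (21, 'ab')
  2 → (19, 'abab')
  3 → (6, 'ababbbabbabbaabab')
  4 → (15, 'abbaabab')
  5 → (12, 'abbabbaabab')
  6 → (8, 'abbbabbabbaabab')
  7 → (0, 'abbbbbababbbabbabbaabab')
  8 → (22, 'b')
  9 → (17, 'baabab')
  10 → (20, 'bab')
  11 → (5, 'bababbbabbabbaabab')
  12 → (14, 'babbaabab')
  13 → (11, 'babbabbaabab')
  14 → (7, 'babbbabbabbaabab')
  15 → (16, 'bbaabab')
  16 → (4, 'bbababbbabbabbaabab')
  17 → (13, 'bbabbaabab')
  18 → (10, 'bbabbabbaabab')
  19 → (3, 'bbbababbbabbabbaabab')
  20 → (9, 'bbbabbabbaabab')
  21 → (2, 'bbbbababbbabbabbaabab')
  22 → (1, 'bbbbbababbbabbabbaabab')

SA = [18, 21, 19, 6, 15, 12, 8, 0, 22, 17, 20, 5, 14, 11, 7, 16, 4, 13, 10, 3, 9, 2, 1]
[i] adj suffixes → lcp
  [1] 18/21 → 1 ('a')
  [2] 21/19 → 2 ('ab')
  [3] 19/6 → 4 ('abab')
  [4] 6/15 → 2 ('ab')
  [5] 15/12 → 4 ('abba')
  [6] 12/8 → 3 ('abb')
  [7] 8/0 → 4 ('abbb')
  [8] 0/22 → 0 ('')
  [9] 22/17 → 1 ('b')
  [10] 17/20 → 2 ('ba')
  [11] 20/5 → 3 ('bab')
  [12] 5/14 → 3 ('bab')
  [13] 14/11 → 5 ('babba')
  [14] 11/7 → 4 ('babb')
  [15] 7/16 → 1 ('b')
  [16] 16/4 → 3 ('bba')
  [17] 4/13 → 4 ('bbab')
  [18] 13/10 → 6 ('bbabba')
  [19] 10/3 → 2 ('bb')
  [20] 3/9 → 5 ('bbbab')
  [21] 9/2 → 3 ('bbb')
  [22] 2/1 → 4 ('bbbb')

n(n+1)/2 = 23·24/2 = 276
Σ LCP = 0 + 1 + 2 + 4 + 2 + 4 + 3 + 4 + 0 + 1 + 2 + 3 + 3 + 5 + 4 + 1 + 3 + 4 + 6 + 2 + 5 + 3 + 4 = 66
distinct = 276 − 66 = 210

210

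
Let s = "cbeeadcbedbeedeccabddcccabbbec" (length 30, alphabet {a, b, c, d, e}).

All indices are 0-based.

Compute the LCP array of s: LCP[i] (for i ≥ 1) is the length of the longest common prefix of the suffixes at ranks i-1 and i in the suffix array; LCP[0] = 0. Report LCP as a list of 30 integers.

rank | idx | suffix
   0 |  24 | abbbec
   1 |  17 | abddcccabbbec
   2 |   4 | adcbedbeedeccabddcccabbbec
   3 |  25 | bbbec
   4 |  26 | bbec
   5 |  18 | bddcccabbbec
   6 |  27 | bec
   7 |   7 | bedbeedeccabddcccabbbec
   8 |   1 | beeadcbedbeedeccabddcccabbbec
   9 |  10 | beedeccabddcccabbbec
  10 |  29 | c
  11 |  23 | cabbbec
  12 |  16 | cabddcccabbbec
  13 |   6 | cbedbeedeccabddcccabbbec
  14 |   0 | cbeeadcbedbeedeccabddcccabbbec
  15 |  22 | ccabbbec
  16 |  15 | ccabddcccabbbec
  17 |  21 | cccabbbec
  18 |   9 | dbeedeccabddcccabbbec
  19 |   5 | dcbedbeedeccabddcccabbbec
  20 |  20 | dcccabbbec
  21 |  19 | ddcccabbbec
  22 |  13 | deccabddcccabbbec
  23 |   3 | eadcbedbeedeccabddcccabbbec
  24 |  28 | ec
  25 |  14 | eccabddcccabbbec
  26 |   8 | edbeedeccabddcccabbbec
  27 |  12 | edeccabddcccabbbec
  28 |   2 | eeadcbedbeedeccabddcccabbbec
  29 |  11 | eedeccabddcccabbbec

SA = [24, 17, 4, 25, 26, 18, 27, 7, 1, 10, 29, 23, 16, 6, 0, 22, 15, 21, 9, 5, 20, 19, 13, 3, 28, 14, 8, 12, 2, 11]
i: (SA[i-1],SA[i]) lcp shared
  1: (24,17) 2 'ab'
  2: (17,4) 1 'a'
  3: (4,25) 0 ''
  4: (25,26) 2 'bb'
  5: (26,18) 1 'b'
  6: (18,27) 1 'b'
  7: (27,7) 2 'be'
  8: (7,1) 2 'be'
  9: (1,10) 3 'bee'
  10: (10,29) 0 ''
  11: (29,23) 1 'c'
  12: (23,16) 3 'cab'
  13: (16,6) 1 'c'
  14: (6,0) 3 'cbe'
  15: (0,22) 1 'c'
  16: (22,15) 4 'ccab'
  17: (15,21) 2 'cc'
  18: (21,9) 0 ''
  19: (9,5) 1 'd'
  20: (5,20) 2 'dc'
  21: (20,19) 1 'd'
  22: (19,13) 1 'd'
  23: (13,3) 0 ''
  24: (3,28) 1 'e'
  25: (28,14) 2 'ec'
  26: (14,8) 1 'e'
  27: (8,12) 2 'ed'
  28: (12,2) 1 'e'
  29: (2,11) 2 'ee'

[0, 2, 1, 0, 2, 1, 1, 2, 2, 3, 0, 1, 3, 1, 3, 1, 4, 2, 0, 1, 2, 1, 1, 0, 1, 2, 1, 2, 1, 2]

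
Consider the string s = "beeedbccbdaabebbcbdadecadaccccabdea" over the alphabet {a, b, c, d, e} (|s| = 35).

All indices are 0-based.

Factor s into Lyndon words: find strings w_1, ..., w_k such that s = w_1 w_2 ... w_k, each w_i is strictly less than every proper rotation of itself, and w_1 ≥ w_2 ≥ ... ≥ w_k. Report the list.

["beeed", "bccbd", "aabebbcbdadecadaccccabde", "a"]

emit factor 1: 'beeed' (i=0, period=5)
emit factor 2: 'bccbd' (i=5, period=5)
emit factor 3: 'aabebbcbdadecadaccccabde' (i=10, period=24)
emit factor 4: 'a' (i=34, period=1)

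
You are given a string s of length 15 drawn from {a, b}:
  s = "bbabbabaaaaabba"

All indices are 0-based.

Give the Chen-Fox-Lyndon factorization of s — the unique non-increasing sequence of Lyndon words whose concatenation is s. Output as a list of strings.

["b", "b", "abb", "ab", "aaaaabb", "a"]

emit factor 1: 'b' (i=0, period=1)
emit factor 2: 'b' (i=1, period=1)
emit factor 3: 'abb' (i=2, period=3)
emit factor 4: 'ab' (i=5, period=2)
emit factor 5: 'aaaaabb' (i=7, period=7)
emit factor 6: 'a' (i=14, period=1)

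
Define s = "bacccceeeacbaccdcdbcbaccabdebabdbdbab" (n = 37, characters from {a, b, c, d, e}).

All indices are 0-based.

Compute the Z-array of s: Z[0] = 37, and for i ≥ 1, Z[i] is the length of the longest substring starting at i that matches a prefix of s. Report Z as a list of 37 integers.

[37, 0, 0, 0, 0, 0, 0, 0, 0, 0, 0, 4, 0, 0, 0, 0, 0, 0, 1, 0, 4, 0, 0, 0, 0, 1, 0, 0, 2, 0, 1, 0, 1, 0, 2, 0, 1]

Z[0]=37
i=1: outside box; Z[1]=0
i=2: outside box; Z[2]=0
i=3: outside box; Z[3]=0
i=4: outside box; Z[4]=0
i=5: outside box; Z[5]=0
i=6: outside box; Z[6]=0
i=7: outside box; Z[7]=0
i=8: outside box; Z[8]=0
i=9: outside box; Z[9]=0
i=10: outside box; Z[10]=0
i=11: outside box; Z[11]=4 extend→box=[11,15)
i=12: min(r-i=3, Z[1]=0)=0; Z[12]=0
i=13: min(r-i=2, Z[2]=0)=0; Z[13]=0
i=14: min(r-i=1, Z[3]=0)=0; Z[14]=0
i=15: outside box; Z[15]=0
i=16: outside box; Z[16]=0
i=17: outside box; Z[17]=0
i=18: outside box; Z[18]=1 extend→box=[18,19)
i=19: outside box; Z[19]=0
i=20: outside box; Z[20]=4 extend→box=[20,24)
i=21: min(r-i=3, Z[1]=0)=0; Z[21]=0
i=22: min(r-i=2, Z[2]=0)=0; Z[22]=0
i=23: min(r-i=1, Z[3]=0)=0; Z[23]=0
i=24: outside box; Z[24]=0
i=25: outside box; Z[25]=1 extend→box=[25,26)
i=26: outside box; Z[26]=0
i=27: outside box; Z[27]=0
i=28: outside box; Z[28]=2 extend→box=[28,30)
i=29: min(r-i=1, Z[1]=0)=0; Z[29]=0
i=30: outside box; Z[30]=1 extend→box=[30,31)
i=31: outside box; Z[31]=0
i=32: outside box; Z[32]=1 extend→box=[32,33)
i=33: outside box; Z[33]=0
i=34: outside box; Z[34]=2 extend→box=[34,36)
i=35: min(r-i=1, Z[1]=0)=0; Z[35]=0
i=36: outside box; Z[36]=1 extend→box=[36,37)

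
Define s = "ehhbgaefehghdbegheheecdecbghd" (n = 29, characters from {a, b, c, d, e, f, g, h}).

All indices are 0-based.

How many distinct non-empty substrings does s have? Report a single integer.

405

rank | idx | suffix
   0 |   5 | aefehghdbegheheecdecbghd
   1 |  13 | begheheecdecbghd
   2 |   3 | bgaefehghdbegheheecdecbghd
   3 |  25 | bghd
   4 |  24 | cbghd
   5 |  21 | cdecbghd
   6 |  28 | d
   7 |  12 | dbegheheecdecbghd
   8 |  22 | decbghd
   9 |  23 | ecbghd
  10 |  20 | ecdecbghd
  11 |  19 | eecdecbghd
  12 |   6 | efehghdbegheheecdecbghd
  13 |  14 | egheheecdecbghd
  14 |  17 | eheecdecbghd
  15 |   8 | ehghdbegheheecdecbghd
  16 |   0 | ehhbgaefehghdbegheheecdecbghd
  17 |   7 | fehghdbegheheecdecbghd
  18 |   4 | gaefehghdbegheheecdecbghd
  19 |  26 | ghd
  20 |  10 | ghdbegheheecdecbghd
  21 |  15 | gheheecdecbghd
  22 |   2 | hbgaefehghdbegheheecdecbghd
  23 |  27 | hd
  24 |  11 | hdbegheheecdecbghd
  25 |  18 | heecdecbghd
  26 |  16 | heheecdecbghd
  27 |   9 | hghdbegheheecdecbghd
  28 |   1 | hhbgaefehghdbegheheecdecbghd

SA = [5, 13, 3, 25, 24, 21, 28, 12, 22, 23, 20, 19, 6, 14, 17, 8, 0, 7, 4, 26, 10, 15, 2, 27, 11, 18, 16, 9, 1]
rank  pair      lcp
   1  s[5:],s[13:]  0  ''
   2  s[13:],s[3:]  1  'b'
   3  s[3:],s[25:]  2  'bg'
   4  s[25:],s[24:]  0  ''
   5  s[24:],s[21:]  1  'c'
   6  s[21:],s[28:]  0  ''
   7  s[28:],s[12:]  1  'd'
   8  s[12:],s[22:]  1  'd'
   9  s[22:],s[23:]  0  ''
  10  s[23:],s[20:]  2  'ec'
  11  s[20:],s[19:]  1  'e'
  12  s[19:],s[6:]  1  'e'
  13  s[6:],s[14:]  1  'e'
  14  s[14:],s[17:]  1  'e'
  15  s[17:],s[8:]  2  'eh'
  16  s[8:],s[0:]  2  'eh'
  17  s[0:],s[7:]  0  ''
  18  s[7:],s[4:]  0  ''
  19  s[4:],s[26:]  1  'g'
  20  s[26:],s[10:]  3  'ghd'
  21  s[10:],s[15:]  2  'gh'
  22  s[15:],s[2:]  0  ''
  23  s[2:],s[27:]  1  'h'
  24  s[27:],s[11:]  2  'hd'
  25  s[11:],s[18:]  1  'h'
  26  s[18:],s[16:]  2  'he'
  27  s[16:],s[9:]  1  'h'
  28  s[9:],s[1:]  1  'h'

n(n+1)/2 = 29·30/2 = 435
Σ LCP = 0 + 0 + 1 + 2 + 0 + 1 + 0 + 1 + 1 + 0 + 2 + 1 + 1 + 1 + 1 + 2 + 2 + 0 + 0 + 1 + 3 + 2 + 0 + 1 + 2 + 1 + 2 + 1 + 1 = 30
distinct = 435 − 30 = 405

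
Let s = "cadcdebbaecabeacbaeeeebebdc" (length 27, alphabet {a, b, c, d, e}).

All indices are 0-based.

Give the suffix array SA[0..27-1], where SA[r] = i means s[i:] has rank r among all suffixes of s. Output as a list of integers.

rank | idx | suffix
   0 |  11 | abeacbaeeeebebdc
   1 |  14 | acbaeeeebebdc
   2 |   1 | adcdebbaecabeacbaeeeebebdc
   3 |   8 | aecabeacbaeeeebebdc
   4 |  17 | aeeeebebdc
   5 |   7 | baecabeacbaeeeebebdc
   6 |  16 | baeeeebebdc
   7 |   6 | bbaecabeacbaeeeebebdc
   8 |  24 | bdc
   9 |  12 | beacbaeeeebebdc
  10 |  22 | bebdc
  11 |  26 | c
  12 |  10 | cabeacbaeeeebebdc
  13 |   0 | cadcdebbaecabeacbaeeeebebdc
  14 |  15 | cbaeeeebebdc
  15 |   3 | cdebbaecabeacbaeeeebebdc
  16 |  25 | dc
  17 |   2 | dcdebbaecabeacbaeeeebebdc
  18 |   4 | debbaecabeacbaeeeebebdc
  19 |  13 | eacbaeeeebebdc
  20 |   5 | ebbaecabeacbaeeeebebdc
  21 |  23 | ebdc
  22 |  21 | ebebdc
  23 |   9 | ecabeacbaeeeebebdc
  24 |  20 | eebebdc
  25 |  19 | eeebebdc
  26 |  18 | eeeebebdc

[11, 14, 1, 8, 17, 7, 16, 6, 24, 12, 22, 26, 10, 0, 15, 3, 25, 2, 4, 13, 5, 23, 21, 9, 20, 19, 18]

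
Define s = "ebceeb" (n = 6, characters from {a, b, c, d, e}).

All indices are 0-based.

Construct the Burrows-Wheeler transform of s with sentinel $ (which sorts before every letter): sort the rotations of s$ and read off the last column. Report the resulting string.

rank  rotation last
    0  $ebceeb  b
    1  b$ebcee  e
    2  bceeb$e  e
    3  ceeb$eb  b
    4  eb$ebce  e
    5  ebceeb$  $
    6  eeb$ebc  c

beebe$c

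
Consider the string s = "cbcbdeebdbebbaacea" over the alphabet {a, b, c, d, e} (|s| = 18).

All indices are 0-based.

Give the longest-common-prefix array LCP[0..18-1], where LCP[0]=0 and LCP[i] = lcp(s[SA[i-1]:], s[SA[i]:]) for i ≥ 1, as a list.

rank | idx | suffix
   0 |  17 | a
   1 |  13 | aacea
   2 |  14 | acea
   3 |  12 | baacea
   4 |  11 | bbaacea
   5 |   1 | bcbdeebdbebbaacea
   6 |   7 | bdbebbaacea
   7 |   3 | bdeebdbebbaacea
   8 |   9 | bebbaacea
   9 |   0 | cbcbdeebdbebbaacea
  10 |   2 | cbdeebdbebbaacea
  11 |  15 | cea
  12 |   8 | dbebbaacea
  13 |   4 | deebdbebbaacea
  14 |  16 | ea
  15 |  10 | ebbaacea
  16 |   6 | ebdbebbaacea
  17 |   5 | eebdbebbaacea

SA = [17, 13, 14, 12, 11, 1, 7, 3, 9, 0, 2, 15, 8, 4, 16, 10, 6, 5]
rank  pair      lcp
   1  s[17:],s[13:]  1  'a'
   2  s[13:],s[14:]  1  'a'
   3  s[14:],s[12:]  0  ''
   4  s[12:],s[11:]  1  'b'
   5  s[11:],s[1:]  1  'b'
   6  s[1:],s[7:]  1  'b'
   7  s[7:],s[3:]  2  'bd'
   8  s[3:],s[9:]  1  'b'
   9  s[9:],s[0:]  0  ''
  10  s[0:],s[2:]  2  'cb'
  11  s[2:],s[15:]  1  'c'
  12  s[15:],s[8:]  0  ''
  13  s[8:],s[4:]  1  'd'
  14  s[4:],s[16:]  0  ''
  15  s[16:],s[10:]  1  'e'
  16  s[10:],s[6:]  2  'eb'
  17  s[6:],s[5:]  1  'e'

[0, 1, 1, 0, 1, 1, 1, 2, 1, 0, 2, 1, 0, 1, 0, 1, 2, 1]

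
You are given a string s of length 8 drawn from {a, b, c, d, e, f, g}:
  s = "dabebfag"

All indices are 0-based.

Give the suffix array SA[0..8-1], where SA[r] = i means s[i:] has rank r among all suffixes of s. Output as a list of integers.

[1, 6, 2, 4, 0, 3, 5, 7]

sorted suffixes:
  #0 SA[0]=1  'abebfag'
  #1 SA[1]=6  'ag'
  #2 SA[2]=2  'bebfag'
  #3 SA[3]=4  'bfag'
  #4 SA[4]=0  'dabebfag'
  #5 SA[5]=3  'ebfag'
  #6 SA[6]=5  'fag'
  #7 SA[7]=7  'g'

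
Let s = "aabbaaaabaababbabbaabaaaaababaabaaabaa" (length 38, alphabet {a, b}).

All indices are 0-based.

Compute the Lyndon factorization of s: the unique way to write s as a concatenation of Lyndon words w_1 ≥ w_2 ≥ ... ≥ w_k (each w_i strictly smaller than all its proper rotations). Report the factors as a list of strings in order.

["aabb", "aaaabaababbabbaab", "aaaaababaabaaab", "a", "a"]

emit factor 1: 'aabb' (i=0, period=4)
emit factor 2: 'aaaabaababbabbaab' (i=4, period=17)
emit factor 3: 'aaaaababaabaaab' (i=21, period=15)
emit factor 4: 'a' (i=36, period=1)
emit factor 5: 'a' (i=37, period=1)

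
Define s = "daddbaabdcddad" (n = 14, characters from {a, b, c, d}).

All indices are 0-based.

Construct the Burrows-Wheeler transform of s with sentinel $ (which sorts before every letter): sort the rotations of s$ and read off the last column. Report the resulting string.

dbadddadad$dbca

rank  rotation         last
    0  $daddbaabdcddad  d
    1  aabdcddad$daddb  b
    2  abdcddad$daddba  a
    3  ad$daddbaabdcdd  d
    4  addbaabdcddad$d  d
    5  baabdcddad$dadd  d
    6  bdcddad$daddbaa  a
    7  cddad$daddbaabd  d
    8  d$daddbaabdcdda  a
    9  dad$daddbaabdcd  d
   10  daddbaabdcddad$  $
   11  dbaabdcddad$dad  d
   12  dcddad$daddbaab  b
   13  ddad$daddbaabdc  c
   14  ddbaabdcddad$da  a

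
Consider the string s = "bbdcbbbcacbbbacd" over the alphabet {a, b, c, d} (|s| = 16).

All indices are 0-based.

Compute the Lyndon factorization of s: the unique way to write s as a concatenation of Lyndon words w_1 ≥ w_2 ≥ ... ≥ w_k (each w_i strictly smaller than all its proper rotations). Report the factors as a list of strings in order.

["bbdc", "bbbc", "acbbbacd"]

emit factor 1: 'bbdc' (i=0, period=4)
emit factor 2: 'bbbc' (i=4, period=4)
emit factor 3: 'acbbbacd' (i=8, period=8)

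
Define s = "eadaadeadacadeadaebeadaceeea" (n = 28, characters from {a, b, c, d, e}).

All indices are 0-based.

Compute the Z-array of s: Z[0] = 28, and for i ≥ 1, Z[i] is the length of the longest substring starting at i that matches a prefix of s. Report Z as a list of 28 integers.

[28, 0, 0, 0, 0, 0, 4, 0, 0, 0, 0, 0, 0, 4, 0, 0, 0, 1, 0, 4, 0, 0, 0, 0, 1, 1, 2, 0]

Z[0]=28
i=1: fresh scan; Z[1]=0
i=2: fresh scan; Z[2]=0
i=3: fresh scan; Z[3]=0
i=4: fresh scan; Z[4]=0
i=5: fresh scan; Z[5]=0
i=6: fresh scan; Z[6]=4 scan→box=[6,10)
i=7: min(r-i=3, Z[1]=0)=0; Z[7]=0
i=8: min(r-i=2, Z[2]=0)=0; Z[8]=0
i=9: min(r-i=1, Z[3]=0)=0; Z[9]=0
i=10: fresh scan; Z[10]=0
i=11: fresh scan; Z[11]=0
i=12: fresh scan; Z[12]=0
i=13: fresh scan; Z[13]=4 scan→box=[13,17)
i=14: min(r-i=3, Z[1]=0)=0; Z[14]=0
i=15: min(r-i=2, Z[2]=0)=0; Z[15]=0
i=16: min(r-i=1, Z[3]=0)=0; Z[16]=0
i=17: fresh scan; Z[17]=1 scan→box=[17,18)
i=18: fresh scan; Z[18]=0
i=19: fresh scan; Z[19]=4 scan→box=[19,23)
i=20: min(r-i=3, Z[1]=0)=0; Z[20]=0
i=21: min(r-i=2, Z[2]=0)=0; Z[21]=0
i=22: min(r-i=1, Z[3]=0)=0; Z[22]=0
i=23: fresh scan; Z[23]=0
i=24: fresh scan; Z[24]=1 scan→box=[24,25)
i=25: fresh scan; Z[25]=1 scan→box=[25,26)
i=26: fresh scan; Z[26]=2 scan→box=[26,28)
i=27: min(r-i=1, Z[1]=0)=0; Z[27]=0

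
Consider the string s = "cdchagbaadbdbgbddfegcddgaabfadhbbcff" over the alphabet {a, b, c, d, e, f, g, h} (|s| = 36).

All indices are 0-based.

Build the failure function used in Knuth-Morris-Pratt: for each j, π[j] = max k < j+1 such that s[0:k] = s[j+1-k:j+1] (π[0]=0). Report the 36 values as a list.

[0, 0, 1, 0, 0, 0, 0, 0, 0, 0, 0, 0, 0, 0, 0, 0, 0, 0, 0, 0, 1, 2, 0, 0, 0, 0, 0, 0, 0, 0, 0, 0, 0, 1, 0, 0]

π[0] = 0
j=1 s[j]='d': π[1]=0 (border '')
j=2 s[j]='c': π[2]=1 (border 'c')
j=3 s[j]='h': k: 1→0; π[3]=0 (border '')
j=4 s[j]='a': π[4]=0 (border '')
j=5 s[j]='g': π[5]=0 (border '')
j=6 s[j]='b': π[6]=0 (border '')
j=7 s[j]='a': π[7]=0 (border '')
j=8 s[j]='a': π[8]=0 (border '')
j=9 s[j]='d': π[9]=0 (border '')
j=10 s[j]='b': π[10]=0 (border '')
j=11 s[j]='d': π[11]=0 (border '')
j=12 s[j]='b': π[12]=0 (border '')
j=13 s[j]='g': π[13]=0 (border '')
j=14 s[j]='b': π[14]=0 (border '')
j=15 s[j]='d': π[15]=0 (border '')
j=16 s[j]='d': π[16]=0 (border '')
j=17 s[j]='f': π[17]=0 (border '')
j=18 s[j]='e': π[18]=0 (border '')
j=19 s[j]='g': π[19]=0 (border '')
j=20 s[j]='c': π[20]=1 (border 'c')
j=21 s[j]='d': π[21]=2 (border 'cd')
j=22 s[j]='d': k: 2→0; π[22]=0 (border '')
j=23 s[j]='g': π[23]=0 (border '')
j=24 s[j]='a': π[24]=0 (border '')
j=25 s[j]='a': π[25]=0 (border '')
j=26 s[j]='b': π[26]=0 (border '')
j=27 s[j]='f': π[27]=0 (border '')
j=28 s[j]='a': π[28]=0 (border '')
j=29 s[j]='d': π[29]=0 (border '')
j=30 s[j]='h': π[30]=0 (border '')
j=31 s[j]='b': π[31]=0 (border '')
j=32 s[j]='b': π[32]=0 (border '')
j=33 s[j]='c': π[33]=1 (border 'c')
j=34 s[j]='f': k: 1→0; π[34]=0 (border '')
j=35 s[j]='f': π[35]=0 (border '')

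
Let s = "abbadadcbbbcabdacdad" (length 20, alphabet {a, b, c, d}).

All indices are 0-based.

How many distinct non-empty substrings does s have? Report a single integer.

186

rank | idx | suffix
   0 |   0 | abbadadcbbbcabdacdad
   1 |  12 | abdacdad
   2 |  15 | acdad
   3 |  18 | ad
   4 |   3 | adadcbbbcabdacdad
   5 |   5 | adcbbbcabdacdad
   6 |   2 | badadcbbbcabdacdad
   7 |   1 | bbadadcbbbcabdacdad
   8 |   8 | bbbcabdacdad
   9 |   9 | bbcabdacdad
  10 |  10 | bcabdacdad
  11 |  13 | bdacdad
  12 |  11 | cabdacdad
  13 |   7 | cbbbcabdacdad
  14 |  16 | cdad
  15 |  19 | d
  16 |  14 | dacdad
  17 |  17 | dad
  18 |   4 | dadcbbbcabdacdad
  19 |   6 | dcbbbcabdacdad

SA = [0, 12, 15, 18, 3, 5, 2, 1, 8, 9, 10, 13, 11, 7, 16, 19, 14, 17, 4, 6]
i: (SA[i-1],SA[i]) lcp shared
  1: (0,12) 2 'ab'
  2: (12,15) 1 'a'
  3: (15,18) 1 'a'
  4: (18,3) 2 'ad'
  5: (3,5) 2 'ad'
  6: (5,2) 0 ''
  7: (2,1) 1 'b'
  8: (1,8) 2 'bb'
  9: (8,9) 2 'bb'
  10: (9,10) 1 'b'
  11: (10,13) 1 'b'
  12: (13,11) 0 ''
  13: (11,7) 1 'c'
  14: (7,16) 1 'c'
  15: (16,19) 0 ''
  16: (19,14) 1 'd'
  17: (14,17) 2 'da'
  18: (17,4) 3 'dad'
  19: (4,6) 1 'd'

n(n+1)/2 = 20·21/2 = 210
Σ LCP = 0 + 2 + 1 + 1 + 2 + 2 + 0 + 1 + 2 + 2 + 1 + 1 + 0 + 1 + 1 + 0 + 1 + 2 + 3 + 1 = 24
distinct = 210 − 24 = 186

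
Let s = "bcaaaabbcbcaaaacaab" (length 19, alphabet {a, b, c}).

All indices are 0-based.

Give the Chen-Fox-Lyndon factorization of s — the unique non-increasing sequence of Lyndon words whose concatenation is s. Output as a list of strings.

["bc", "aaaabbcbcaaaacaab"]

emit factor 1: 'bc' (i=0, period=2)
emit factor 2: 'aaaabbcbcaaaacaab' (i=2, period=17)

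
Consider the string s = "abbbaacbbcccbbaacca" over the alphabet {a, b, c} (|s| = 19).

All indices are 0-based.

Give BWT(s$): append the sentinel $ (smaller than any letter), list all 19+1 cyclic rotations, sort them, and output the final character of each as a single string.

rank  rotation              last
    0  $abbbaacbbcccbbaacca  a
    1  a$abbbaacbbcccbbaacc  c
    2  aacbbcccbbaacca$abbb  b
    3  aacca$abbbaacbbcccbb  b
    4  abbbaacbbcccbbaacca$  $
    5  acbbcccbbaacca$abbba  a
    6  acca$abbbaacbbcccbba  a
    7  baacbbcccbbaacca$abb  b
    8  baacca$abbbaacbbcccb  b
    9  bbaacbbcccbbaacca$ab  b
   10  bbaacca$abbbaacbbccc  c
   11  bbbaacbbcccbbaacca$a  a
   12  bbcccbbaacca$abbbaac  c
   13  bcccbbaacca$abbbaacb  b
   14  ca$abbbaacbbcccbbaac  c
   15  cbbaacca$abbbaacbbcc  c
   16  cbbcccbbaacca$abbbaa  a
   17  cca$abbbaacbbcccbbaa  a
   18  ccbbaacca$abbbaacbbc  c
   19  cccbbaacca$abbbaacbb  b

acbb$aabbbcacbccaacb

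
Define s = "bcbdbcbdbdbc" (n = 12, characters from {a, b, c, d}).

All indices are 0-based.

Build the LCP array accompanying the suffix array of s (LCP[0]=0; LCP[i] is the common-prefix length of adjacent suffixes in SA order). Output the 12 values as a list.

rank | idx | suffix
   0 |  10 | bc
   1 |   0 | bcbdbcbdbdbc
   2 |   4 | bcbdbdbc
   3 |   8 | bdbc
   4 |   2 | bdbcbdbdbc
   5 |   6 | bdbdbc
   6 |  11 | c
   7 |   1 | cbdbcbdbdbc
   8 |   5 | cbdbdbc
   9 |   9 | dbc
  10 |   3 | dbcbdbdbc
  11 |   7 | dbdbc

SA = [10, 0, 4, 8, 2, 6, 11, 1, 5, 9, 3, 7]
rank  pair      lcp
   1  s[10:],s[0:]  2  'bc'
   2  s[0:],s[4:]  5  'bcbdb'
   3  s[4:],s[8:]  1  'b'
   4  s[8:],s[2:]  4  'bdbc'
   5  s[2:],s[6:]  3  'bdb'
   6  s[6:],s[11:]  0  ''
   7  s[11:],s[1:]  1  'c'
   8  s[1:],s[5:]  4  'cbdb'
   9  s[5:],s[9:]  0  ''
  10  s[9:],s[3:]  3  'dbc'
  11  s[3:],s[7:]  2  'db'

[0, 2, 5, 1, 4, 3, 0, 1, 4, 0, 3, 2]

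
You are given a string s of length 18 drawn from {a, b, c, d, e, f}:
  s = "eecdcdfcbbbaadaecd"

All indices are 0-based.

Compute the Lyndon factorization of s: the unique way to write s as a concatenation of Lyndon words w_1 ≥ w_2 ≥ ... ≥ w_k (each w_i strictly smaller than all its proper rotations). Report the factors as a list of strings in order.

["e", "e", "cdcdf", "c", "b", "b", "b", "aadaecd"]

emit factor 1: 'e' (i=0, period=1)
emit factor 2: 'e' (i=1, period=1)
emit factor 3: 'cdcdf' (i=2, period=5)
emit factor 4: 'c' (i=7, period=1)
emit factor 5: 'b' (i=8, period=1)
emit factor 6: 'b' (i=9, period=1)
emit factor 7: 'b' (i=10, period=1)
emit factor 8: 'aadaecd' (i=11, period=7)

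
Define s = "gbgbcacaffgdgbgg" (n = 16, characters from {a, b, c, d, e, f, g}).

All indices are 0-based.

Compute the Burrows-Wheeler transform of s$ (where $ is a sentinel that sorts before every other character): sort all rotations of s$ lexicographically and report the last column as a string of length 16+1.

rank  rotation           last
    0  $gbgbcacaffgdgbgg  g
    1  acaffgdgbgg$gbgbc  c
    2  affgdgbgg$gbgbcac  c
    3  bcacaffgdgbgg$gbg  g
    4  bgbcacaffgdgbgg$g  g
    5  bgg$gbgbcacaffgdg  g
    6  cacaffgdgbgg$gbgb  b
    7  caffgdgbgg$gbgbca  a
    8  dgbgg$gbgbcacaffg  g
    9  ffgdgbgg$gbgbcaca  a
   10  fgdgbgg$gbgbcacaf  f
   11  g$gbgbcacaffgdgbg  g
   12  gbcacaffgdgbgg$gb  b
   13  gbgbcacaffgdgbgg$  $
   14  gbgg$gbgbcacaffgd  d
   15  gdgbgg$gbgbcacaff  f
   16  gg$gbgbcacaffgdgb  b

gccgggbagafgb$dfb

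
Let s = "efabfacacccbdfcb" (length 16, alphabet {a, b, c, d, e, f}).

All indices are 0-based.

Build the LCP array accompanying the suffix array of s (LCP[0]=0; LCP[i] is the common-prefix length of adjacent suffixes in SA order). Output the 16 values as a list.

rank | idx | suffix
   0 |   2 | abfacacccbdfcb
   1 |   5 | acacccbdfcb
   2 |   7 | acccbdfcb
   3 |  15 | b
   4 |  11 | bdfcb
   5 |   3 | bfacacccbdfcb
   6 |   6 | cacccbdfcb
   7 |  14 | cb
   8 |  10 | cbdfcb
   9 |   9 | ccbdfcb
  10 |   8 | cccbdfcb
  11 |  12 | dfcb
  12 |   0 | efabfacacccbdfcb
  13 |   1 | fabfacacccbdfcb
  14 |   4 | facacccbdfcb
  15 |  13 | fcb

SA = [2, 5, 7, 15, 11, 3, 6, 14, 10, 9, 8, 12, 0, 1, 4, 13]
i: (SA[i-1],SA[i]) lcp shared
  1: (2,5) 1 'a'
  2: (5,7) 2 'ac'
  3: (7,15) 0 ''
  4: (15,11) 1 'b'
  5: (11,3) 1 'b'
  6: (3,6) 0 ''
  7: (6,14) 1 'c'
  8: (14,10) 2 'cb'
  9: (10,9) 1 'c'
  10: (9,8) 2 'cc'
  11: (8,12) 0 ''
  12: (12,0) 0 ''
  13: (0,1) 0 ''
  14: (1,4) 2 'fa'
  15: (4,13) 1 'f'

[0, 1, 2, 0, 1, 1, 0, 1, 2, 1, 2, 0, 0, 0, 2, 1]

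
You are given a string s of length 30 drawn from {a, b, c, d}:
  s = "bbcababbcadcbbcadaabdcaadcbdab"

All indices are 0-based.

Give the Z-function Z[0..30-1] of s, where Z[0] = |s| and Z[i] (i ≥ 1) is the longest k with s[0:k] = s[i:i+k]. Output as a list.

Z[0]=30
i=1: outside box; Z[1]=1 grow→box=[1,2)
i=2: outside box; Z[2]=0
i=3: outside box; Z[3]=0
i=4: outside box; Z[4]=1 grow→box=[4,5)
i=5: outside box; Z[5]=0
i=6: outside box; Z[6]=4 grow→box=[6,10)
i=7: min(r-i=3, Z[1]=1)=1; Z[7]=1
i=8: min(r-i=2, Z[2]=0)=0; Z[8]=0
i=9: min(r-i=1, Z[3]=0)=0; Z[9]=0
i=10: outside box; Z[10]=0
i=11: outside box; Z[11]=0
i=12: outside box; Z[12]=4 grow→box=[12,16)
i=13: min(r-i=3, Z[1]=1)=1; Z[13]=1
i=14: min(r-i=2, Z[2]=0)=0; Z[14]=0
i=15: min(r-i=1, Z[3]=0)=0; Z[15]=0
i=16: outside box; Z[16]=0
i=17: outside box; Z[17]=0
i=18: outside box; Z[18]=0
i=19: outside box; Z[19]=1 grow→box=[19,20)
i=20: outside box; Z[20]=0
i=21: outside box; Z[21]=0
i=22: outside box; Z[22]=0
i=23: outside box; Z[23]=0
i=24: outside box; Z[24]=0
i=25: outside box; Z[25]=0
i=26: outside box; Z[26]=1 grow→box=[26,27)
i=27: outside box; Z[27]=0
i=28: outside box; Z[28]=0
i=29: outside box; Z[29]=1 grow→box=[29,30)

[30, 1, 0, 0, 1, 0, 4, 1, 0, 0, 0, 0, 4, 1, 0, 0, 0, 0, 0, 1, 0, 0, 0, 0, 0, 0, 1, 0, 0, 1]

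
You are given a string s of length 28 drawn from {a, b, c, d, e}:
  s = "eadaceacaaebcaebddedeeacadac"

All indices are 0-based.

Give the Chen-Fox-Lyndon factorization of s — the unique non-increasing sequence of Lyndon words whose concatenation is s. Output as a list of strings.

["e", "ad", "ace", "ac", "aaebcaebddedeeacadac"]

emit factor 1: 'e' (i=0, period=1)
emit factor 2: 'ad' (i=1, period=2)
emit factor 3: 'ace' (i=3, period=3)
emit factor 4: 'ac' (i=6, period=2)
emit factor 5: 'aaebcaebddedeeacadac' (i=8, period=20)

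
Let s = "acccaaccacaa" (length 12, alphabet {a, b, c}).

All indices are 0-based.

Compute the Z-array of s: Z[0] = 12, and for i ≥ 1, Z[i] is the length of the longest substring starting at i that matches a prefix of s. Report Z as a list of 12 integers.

[12, 0, 0, 0, 1, 3, 0, 0, 2, 0, 1, 1]

Z[0]=12
i=1: outside box; Z[1]=0
i=2: outside box; Z[2]=0
i=3: outside box; Z[3]=0
i=4: outside box; Z[4]=1 extend→box=[4,5)
i=5: outside box; Z[5]=3 extend→box=[5,8)
i=6: min(r-i=2, Z[1]=0)=0; Z[6]=0
i=7: min(r-i=1, Z[2]=0)=0; Z[7]=0
i=8: outside box; Z[8]=2 extend→box=[8,10)
i=9: min(r-i=1, Z[1]=0)=0; Z[9]=0
i=10: outside box; Z[10]=1 extend→box=[10,11)
i=11: outside box; Z[11]=1 extend→box=[11,12)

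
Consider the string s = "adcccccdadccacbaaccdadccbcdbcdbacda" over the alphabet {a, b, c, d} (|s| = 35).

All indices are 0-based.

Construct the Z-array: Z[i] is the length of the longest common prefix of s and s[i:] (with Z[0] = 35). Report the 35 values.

Z[0]=35
i=1: i≥r, start 0; Z[1]=0
i=2: i≥r, start 0; Z[2]=0
i=3: i≥r, start 0; Z[3]=0
i=4: i≥r, start 0; Z[4]=0
i=5: i≥r, start 0; Z[5]=0
i=6: i≥r, start 0; Z[6]=0
i=7: i≥r, start 0; Z[7]=0
i=8: i≥r, start 0; Z[8]=4 scan→box=[8,12)
i=9: min(r-i=3, Z[1]=0)=0; Z[9]=0
i=10: min(r-i=2, Z[2]=0)=0; Z[10]=0
i=11: min(r-i=1, Z[3]=0)=0; Z[11]=0
i=12: i≥r, start 0; Z[12]=1 scan→box=[12,13)
i=13: i≥r, start 0; Z[13]=0
i=14: i≥r, start 0; Z[14]=0
i=15: i≥r, start 0; Z[15]=1 scan→box=[15,16)
i=16: i≥r, start 0; Z[16]=1 scan→box=[16,17)
i=17: i≥r, start 0; Z[17]=0
i=18: i≥r, start 0; Z[18]=0
i=19: i≥r, start 0; Z[19]=0
i=20: i≥r, start 0; Z[20]=4 scan→box=[20,24)
i=21: min(r-i=3, Z[1]=0)=0; Z[21]=0
i=22: min(r-i=2, Z[2]=0)=0; Z[22]=0
i=23: min(r-i=1, Z[3]=0)=0; Z[23]=0
i=24: i≥r, start 0; Z[24]=0
i=25: i≥r, start 0; Z[25]=0
i=26: i≥r, start 0; Z[26]=0
i=27: i≥r, start 0; Z[27]=0
i=28: i≥r, start 0; Z[28]=0
i=29: i≥r, start 0; Z[29]=0
i=30: i≥r, start 0; Z[30]=0
i=31: i≥r, start 0; Z[31]=1 scan→box=[31,32)
i=32: i≥r, start 0; Z[32]=0
i=33: i≥r, start 0; Z[33]=0
i=34: i≥r, start 0; Z[34]=1 scan→box=[34,35)

[35, 0, 0, 0, 0, 0, 0, 0, 4, 0, 0, 0, 1, 0, 0, 1, 1, 0, 0, 0, 4, 0, 0, 0, 0, 0, 0, 0, 0, 0, 0, 1, 0, 0, 1]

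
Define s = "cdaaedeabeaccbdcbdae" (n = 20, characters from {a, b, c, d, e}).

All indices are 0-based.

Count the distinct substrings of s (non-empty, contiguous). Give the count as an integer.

189

rank→(start, suffix):
  0 → (2, 'aaedeabeaccbdcbdae')
  1 → (7, 'abeaccbdcbdae')
  2 → (10, 'accbdcbdae')
  3 → (18, 'ae')
  4 → (3, 'aedeabeaccbdcbdae')
  5 → (16, 'bdae')
  6 → (13, 'bdcbdae')
  7 → (8, 'beaccbdcbdae')
  8 → (15, 'cbdae')
  9 → (12, 'cbdcbdae')
  10 → (11, 'ccbdcbdae')
  11 → (0, 'cdaaedeabeaccbdcbdae')
  12 → (1, 'daaedeabeaccbdcbdae')
  13 → (17, 'dae')
  14 → (14, 'dcbdae')
  15 → (5, 'deabeaccbdcbdae')
  16 → (19, 'e')
  17 → (6, 'eabeaccbdcbdae')
  18 → (9, 'eaccbdcbdae')
  19 → (4, 'edeabeaccbdcbdae')

SA = [2, 7, 10, 18, 3, 16, 13, 8, 15, 12, 11, 0, 1, 17, 14, 5, 19, 6, 9, 4]
[i] adj suffixes → lcp
  [1] 2/7 → 1 ('a')
  [2] 7/10 → 1 ('a')
  [3] 10/18 → 1 ('a')
  [4] 18/3 → 2 ('ae')
  [5] 3/16 → 0 ('')
  [6] 16/13 → 2 ('bd')
  [7] 13/8 → 1 ('b')
  [8] 8/15 → 0 ('')
  [9] 15/12 → 3 ('cbd')
  [10] 12/11 → 1 ('c')
  [11] 11/0 → 1 ('c')
  [12] 0/1 → 0 ('')
  [13] 1/17 → 2 ('da')
  [14] 17/14 → 1 ('d')
  [15] 14/5 → 1 ('d')
  [16] 5/19 → 0 ('')
  [17] 19/6 → 1 ('e')
  [18] 6/9 → 2 ('ea')
  [19] 9/4 → 1 ('e')

n(n+1)/2 = 20·21/2 = 210
Σ LCP = 0 + 1 + 1 + 1 + 2 + 0 + 2 + 1 + 0 + 3 + 1 + 1 + 0 + 2 + 1 + 1 + 0 + 1 + 2 + 1 = 21
distinct = 210 − 21 = 189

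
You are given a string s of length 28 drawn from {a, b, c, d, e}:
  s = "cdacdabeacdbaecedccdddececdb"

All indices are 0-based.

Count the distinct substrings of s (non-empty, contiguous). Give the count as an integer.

sorted suffixes:
  #0 SA[0]=5  'abeacdbaecedccdddececdb'
  #1 SA[1]=2  'acdabeacdbaecedccdddececdb'
  #2 SA[2]=8  'acdbaecedccdddececdb'
  #3 SA[3]=12  'aecedccdddececdb'
  #4 SA[4]=27  'b'
  #5 SA[5]=11  'baecedccdddececdb'
  #6 SA[6]=6  'beacdbaecedccdddececdb'
  #7 SA[7]=17  'ccdddececdb'
  #8 SA[8]=3  'cdabeacdbaecedccdddececdb'
  #9 SA[9]=0  'cdacdabeacdbaecedccdddececdb'
  #10 SA[10]=25  'cdb'
  #11 SA[11]=9  'cdbaecedccdddececdb'
  #12 SA[12]=18  'cdddececdb'
  #13 SA[13]=23  'cecdb'
  #14 SA[14]=14  'cedccdddececdb'
  #15 SA[15]=4  'dabeacdbaecedccdddececdb'
  #16 SA[16]=1  'dacdabeacdbaecedccdddececdb'
  #17 SA[17]=26  'db'
  #18 SA[18]=10  'dbaecedccdddececdb'
  #19 SA[19]=16  'dccdddececdb'
  #20 SA[20]=19  'dddececdb'
  #21 SA[21]=20  'ddececdb'
  #22 SA[22]=21  'dececdb'
  #23 SA[23]=7  'eacdbaecedccdddececdb'
  #24 SA[24]=24  'ecdb'
  #25 SA[25]=22  'ececdb'
  #26 SA[26]=13  'ecedccdddececdb'
  #27 SA[27]=15  'edccdddececdb'

SA = [5, 2, 8, 12, 27, 11, 6, 17, 3, 0, 25, 9, 18, 23, 14, 4, 1, 26, 10, 16, 19, 20, 21, 7, 24, 22, 13, 15]
[i] adj suffixes → lcp
  [1] 5/2 → 1 ('a')
  [2] 2/8 → 3 ('acd')
  [3] 8/12 → 1 ('a')
  [4] 12/27 → 0 ('')
  [5] 27/11 → 1 ('b')
  [6] 11/6 → 1 ('b')
  [7] 6/17 → 0 ('')
  [8] 17/3 → 1 ('c')
  [9] 3/0 → 3 ('cda')
  [10] 0/25 → 2 ('cd')
  [11] 25/9 → 3 ('cdb')
  [12] 9/18 → 2 ('cd')
  [13] 18/23 → 1 ('c')
  [14] 23/14 → 2 ('ce')
  [15] 14/4 → 0 ('')
  [16] 4/1 → 2 ('da')
  [17] 1/26 → 1 ('d')
  [18] 26/10 → 2 ('db')
  [19] 10/16 → 1 ('d')
  [20] 16/19 → 1 ('d')
  [21] 19/20 → 2 ('dd')
  [22] 20/21 → 1 ('d')
  [23] 21/7 → 0 ('')
  [24] 7/24 → 1 ('e')
  [25] 24/22 → 2 ('ec')
  [26] 22/13 → 3 ('ece')
  [27] 13/15 → 1 ('e')

n(n+1)/2 = 28·29/2 = 406
Σ LCP = 0 + 1 + 3 + 1 + 0 + 1 + 1 + 0 + 1 + 3 + 2 + 3 + 2 + 1 + 2 + 0 + 2 + 1 + 2 + 1 + 1 + 2 + 1 + 0 + 1 + 2 + 3 + 1 = 38
distinct = 406 − 38 = 368

368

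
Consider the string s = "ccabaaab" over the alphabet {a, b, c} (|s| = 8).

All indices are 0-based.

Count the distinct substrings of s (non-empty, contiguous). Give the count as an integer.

29

rank→(start, suffix):
  0 → (4, 'aaab')
  1 → (5, 'aab')
  2 → (6, 'ab')
  3 → (2, 'abaaab')
  4 → (7, 'b')
  5 → (3, 'baaab')
  6 → (1, 'cabaaab')
  7 → (0, 'ccabaaab')

SA = [4, 5, 6, 2, 7, 3, 1, 0]
[i] adj suffixes → lcp
  [1] 4/5 → 2 ('aa')
  [2] 5/6 → 1 ('a')
  [3] 6/2 → 2 ('ab')
  [4] 2/7 → 0 ('')
  [5] 7/3 → 1 ('b')
  [6] 3/1 → 0 ('')
  [7] 1/0 → 1 ('c')

n(n+1)/2 = 8·9/2 = 36
Σ LCP = 0 + 2 + 1 + 2 + 0 + 1 + 0 + 1 = 7
distinct = 36 − 7 = 29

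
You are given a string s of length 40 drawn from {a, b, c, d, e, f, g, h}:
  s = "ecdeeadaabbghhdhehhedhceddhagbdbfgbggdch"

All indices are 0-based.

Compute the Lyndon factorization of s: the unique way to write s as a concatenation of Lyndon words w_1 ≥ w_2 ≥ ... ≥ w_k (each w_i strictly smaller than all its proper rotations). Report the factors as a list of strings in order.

["e", "cdee", "ad", "aabbghhdhehhedhceddhagbdbfgbggdch"]

emit factor 1: 'e' (i=0, period=1)
emit factor 2: 'cdee' (i=1, period=4)
emit factor 3: 'ad' (i=5, period=2)
emit factor 4: 'aabbghhdhehhedhceddhagbdbfgbggdch' (i=7, period=33)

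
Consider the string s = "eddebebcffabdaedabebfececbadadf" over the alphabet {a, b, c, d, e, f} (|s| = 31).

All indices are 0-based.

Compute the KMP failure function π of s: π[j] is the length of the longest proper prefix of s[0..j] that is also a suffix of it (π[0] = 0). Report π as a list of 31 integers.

[0, 0, 0, 1, 0, 1, 0, 0, 0, 0, 0, 0, 0, 0, 1, 2, 0, 0, 1, 0, 0, 1, 0, 1, 0, 0, 0, 0, 0, 0, 0]

π[0] = 0
j=1 s[j]='d': π[1]=0 (border '')
j=2 s[j]='d': π[2]=0 (border '')
j=3 s[j]='e': π[3]=1 (border 'e')
j=4 s[j]='b': k: 1→0; π[4]=0 (border '')
j=5 s[j]='e': π[5]=1 (border 'e')
j=6 s[j]='b': k: 1→0; π[6]=0 (border '')
j=7 s[j]='c': π[7]=0 (border '')
j=8 s[j]='f': π[8]=0 (border '')
j=9 s[j]='f': π[9]=0 (border '')
j=10 s[j]='a': π[10]=0 (border '')
j=11 s[j]='b': π[11]=0 (border '')
j=12 s[j]='d': π[12]=0 (border '')
j=13 s[j]='a': π[13]=0 (border '')
j=14 s[j]='e': π[14]=1 (border 'e')
j=15 s[j]='d': π[15]=2 (border 'ed')
j=16 s[j]='a': k: 2→0; π[16]=0 (border '')
j=17 s[j]='b': π[17]=0 (border '')
j=18 s[j]='e': π[18]=1 (border 'e')
j=19 s[j]='b': k: 1→0; π[19]=0 (border '')
j=20 s[j]='f': π[20]=0 (border '')
j=21 s[j]='e': π[21]=1 (border 'e')
j=22 s[j]='c': k: 1→0; π[22]=0 (border '')
j=23 s[j]='e': π[23]=1 (border 'e')
j=24 s[j]='c': k: 1→0; π[24]=0 (border '')
j=25 s[j]='b': π[25]=0 (border '')
j=26 s[j]='a': π[26]=0 (border '')
j=27 s[j]='d': π[27]=0 (border '')
j=28 s[j]='a': π[28]=0 (border '')
j=29 s[j]='d': π[29]=0 (border '')
j=30 s[j]='f': π[30]=0 (border '')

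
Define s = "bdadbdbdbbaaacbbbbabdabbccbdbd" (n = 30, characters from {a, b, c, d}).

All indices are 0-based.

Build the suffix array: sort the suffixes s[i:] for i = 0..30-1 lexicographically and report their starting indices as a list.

[10, 11, 21, 18, 12, 2, 9, 17, 8, 16, 15, 14, 22, 23, 28, 19, 0, 6, 26, 4, 13, 25, 24, 29, 20, 1, 7, 27, 5, 3]

rank | idx | suffix
   0 |  10 | aaacbbbbabdabbccbdbd
   1 |  11 | aacbbbbabdabbccbdbd
   2 |  21 | abbccbdbd
   3 |  18 | abdabbccbdbd
   4 |  12 | acbbbbabdabbccbdbd
   5 |   2 | adbdbdbbaaacbbbbabdabbccbdbd
   6 |   9 | baaacbbbbabdabbccbdbd
   7 |  17 | babdabbccbdbd
   8 |   8 | bbaaacbbbbabdabbccbdbd
   9 |  16 | bbabdabbccbdbd
  10 |  15 | bbbabdabbccbdbd
  11 |  14 | bbbbabdabbccbdbd
  12 |  22 | bbccbdbd
  13 |  23 | bccbdbd
  14 |  28 | bd
  15 |  19 | bdabbccbdbd
  16 |   0 | bdadbdbdbbaaacbbbbabdabbccbdbd
  17 |   6 | bdbbaaacbbbbabdabbccbdbd
  18 |  26 | bdbd
  19 |   4 | bdbdbbaaacbbbbabdabbccbdbd
  20 |  13 | cbbbbabdabbccbdbd
  21 |  25 | cbdbd
  22 |  24 | ccbdbd
  23 |  29 | d
  24 |  20 | dabbccbdbd
  25 |   1 | dadbdbdbbaaacbbbbabdabbccbdbd
  26 |   7 | dbbaaacbbbbabdabbccbdbd
  27 |  27 | dbd
  28 |   5 | dbdbbaaacbbbbabdabbccbdbd
  29 |   3 | dbdbdbbaaacbbbbabdabbccbdbd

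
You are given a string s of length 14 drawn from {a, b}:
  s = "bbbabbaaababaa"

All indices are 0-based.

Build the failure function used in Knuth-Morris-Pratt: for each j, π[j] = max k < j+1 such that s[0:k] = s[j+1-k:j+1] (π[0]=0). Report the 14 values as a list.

π[0] = 0
j=1 s[j]='b': π[1]=1 (border 'b')
j=2 s[j]='b': π[2]=2 (border 'bb')
j=3 s[j]='a': k: 2→1→0; π[3]=0 (border '')
j=4 s[j]='b': π[4]=1 (border 'b')
j=5 s[j]='b': π[5]=2 (border 'bb')
j=6 s[j]='a': k: 2→1→0; π[6]=0 (border '')
j=7 s[j]='a': π[7]=0 (border '')
j=8 s[j]='a': π[8]=0 (border '')
j=9 s[j]='b': π[9]=1 (border 'b')
j=10 s[j]='a': k: 1→0; π[10]=0 (border '')
j=11 s[j]='b': π[11]=1 (border 'b')
j=12 s[j]='a': k: 1→0; π[12]=0 (border '')
j=13 s[j]='a': π[13]=0 (border '')

[0, 1, 2, 0, 1, 2, 0, 0, 0, 1, 0, 1, 0, 0]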